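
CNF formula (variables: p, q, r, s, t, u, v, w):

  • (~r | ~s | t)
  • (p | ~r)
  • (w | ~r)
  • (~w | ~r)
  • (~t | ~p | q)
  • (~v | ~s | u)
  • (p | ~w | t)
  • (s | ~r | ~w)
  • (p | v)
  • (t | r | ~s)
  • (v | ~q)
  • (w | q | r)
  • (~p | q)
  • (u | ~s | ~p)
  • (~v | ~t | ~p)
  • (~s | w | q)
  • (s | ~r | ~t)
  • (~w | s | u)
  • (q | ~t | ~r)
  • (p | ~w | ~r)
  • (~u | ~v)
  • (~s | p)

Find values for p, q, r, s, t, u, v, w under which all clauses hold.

p = False, q = True, r = False, s = False, t = False, u = False, v = True, w = False

Check each clause:
  1. (~s | ~r | t) — ~r is true.
  2. (~r | p) — ~r is true.
  3. (~r | w) — ~r is true.
  4. (~r | ~w) — ~w is true.
  5. (q | ~t | ~p) — q is true.
  6. (~s | ~v | u) — ~s is true.
  7. (t | ~w | p) — ~w is true.
  8. (~w | ~r | s) — ~w is true.
  9. (p | v) — v is true.
  10. (~s | r | t) — ~s is true.
  11. (v | ~q) — v is true.
  12. (q | w | r) — q is true.
  13. (~p | q) — q is true.
  14. (u | ~s | ~p) — ~s is true.
  15. (~v | ~p | ~t) — ~t is true.
  16. (q | w | ~s) — q is true.
  17. (~t | s | ~r) — ~t is true.
  18. (~w | s | u) — ~w is true.
  19. (q | ~r | ~t) — q is true.
  20. (p | ~r | ~w) — ~w is true.
  21. (~v | ~u) — ~u is true.
  22. (p | ~s) — ~s is true.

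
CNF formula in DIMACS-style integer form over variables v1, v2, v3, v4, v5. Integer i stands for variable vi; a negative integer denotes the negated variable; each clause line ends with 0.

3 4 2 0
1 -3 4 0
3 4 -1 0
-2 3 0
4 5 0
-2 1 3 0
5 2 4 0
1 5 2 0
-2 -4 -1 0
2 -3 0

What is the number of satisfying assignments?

6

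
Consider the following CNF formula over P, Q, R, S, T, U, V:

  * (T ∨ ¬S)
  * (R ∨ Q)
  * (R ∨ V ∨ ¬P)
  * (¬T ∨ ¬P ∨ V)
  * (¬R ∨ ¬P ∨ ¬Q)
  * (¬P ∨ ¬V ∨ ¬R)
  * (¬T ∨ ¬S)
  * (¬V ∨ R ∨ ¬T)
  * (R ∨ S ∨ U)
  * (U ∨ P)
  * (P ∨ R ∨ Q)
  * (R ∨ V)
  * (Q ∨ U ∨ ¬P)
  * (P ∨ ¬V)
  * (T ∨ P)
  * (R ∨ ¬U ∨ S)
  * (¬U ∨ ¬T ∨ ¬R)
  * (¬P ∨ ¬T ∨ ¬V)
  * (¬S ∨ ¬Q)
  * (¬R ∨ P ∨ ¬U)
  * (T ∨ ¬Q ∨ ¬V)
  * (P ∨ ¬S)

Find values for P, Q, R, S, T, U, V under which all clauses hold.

Try P = True.
Branch on Q: take Q = False.
  then R is forced to True.
  then V is forced to False.
  then T is forced to False.
  then S is forced to False.
  then U is forced to True.
Check each clause:
  1. (¬S ∨ T) — ¬S is true.
  2. (Q ∨ R) — R is true.
  3. (V ∨ ¬P ∨ R) — R is true.
  4. (¬P ∨ V ∨ ¬T) — ¬T is true.
  5. (¬Q ∨ ¬R ∨ ¬P) — ¬Q is true.
  6. (¬V ∨ ¬P ∨ ¬R) — ¬V is true.
  7. (¬S ∨ ¬T) — ¬T is true.
  8. (R ∨ ¬T ∨ ¬V) — ¬V is true.
  9. (R ∨ U ∨ S) — R is true.
  10. (P ∨ U) — P is true.
  11. (R ∨ Q ∨ P) — P is true.
  12. (V ∨ R) — R is true.
  13. (U ∨ Q ∨ ¬P) — U is true.
  14. (P ∨ ¬V) — P is true.
  15. (P ∨ T) — P is true.
  16. (R ∨ ¬U ∨ S) — R is true.
  17. (¬T ∨ ¬R ∨ ¬U) — ¬T is true.
  18. (¬T ∨ ¬V ∨ ¬P) — ¬V is true.
  19. (¬Q ∨ ¬S) — ¬S is true.
  20. (¬U ∨ ¬R ∨ P) — P is true.
  21. (T ∨ ¬V ∨ ¬Q) — ¬V is true.
  22. (P ∨ ¬S) — P is true.

P=True, Q=False, R=True, S=False, T=False, U=True, V=False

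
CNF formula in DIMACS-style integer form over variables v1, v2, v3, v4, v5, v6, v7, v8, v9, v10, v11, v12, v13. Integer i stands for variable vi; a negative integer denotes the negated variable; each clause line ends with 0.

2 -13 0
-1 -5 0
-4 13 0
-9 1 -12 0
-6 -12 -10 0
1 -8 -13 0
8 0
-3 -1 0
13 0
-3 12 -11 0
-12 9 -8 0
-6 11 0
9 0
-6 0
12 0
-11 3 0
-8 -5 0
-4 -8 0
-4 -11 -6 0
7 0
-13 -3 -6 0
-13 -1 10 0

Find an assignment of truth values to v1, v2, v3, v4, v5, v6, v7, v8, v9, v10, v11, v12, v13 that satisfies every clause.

v1 = True, v2 = True, v3 = False, v4 = False, v5 = False, v6 = False, v7 = True, v8 = True, v9 = True, v10 = True, v11 = False, v12 = True, v13 = True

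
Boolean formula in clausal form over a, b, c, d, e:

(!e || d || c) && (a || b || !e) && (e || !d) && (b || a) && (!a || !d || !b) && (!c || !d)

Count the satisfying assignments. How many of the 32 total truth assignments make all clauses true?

11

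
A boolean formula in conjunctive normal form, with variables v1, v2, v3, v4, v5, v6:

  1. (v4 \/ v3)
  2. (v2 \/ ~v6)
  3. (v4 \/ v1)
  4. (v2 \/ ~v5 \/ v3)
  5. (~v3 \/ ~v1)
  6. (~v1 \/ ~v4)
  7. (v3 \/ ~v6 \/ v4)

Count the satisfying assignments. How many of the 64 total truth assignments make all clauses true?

11

Case analysis on v3 and v4:
  v3=T, v4=T: v5 free; 3 ways for (v1,v2,v6) × 2^1 = 6.
  v3=T, v4=F: a clause becomes empty — 0.
  v3=F, v4=T: 5 of the 16 assignments to (v1,v2,v5,v6) work.
  v3=F, v4=F: a clause becomes empty — 0.
Total: 6 + 0 + 5 + 0 = 11.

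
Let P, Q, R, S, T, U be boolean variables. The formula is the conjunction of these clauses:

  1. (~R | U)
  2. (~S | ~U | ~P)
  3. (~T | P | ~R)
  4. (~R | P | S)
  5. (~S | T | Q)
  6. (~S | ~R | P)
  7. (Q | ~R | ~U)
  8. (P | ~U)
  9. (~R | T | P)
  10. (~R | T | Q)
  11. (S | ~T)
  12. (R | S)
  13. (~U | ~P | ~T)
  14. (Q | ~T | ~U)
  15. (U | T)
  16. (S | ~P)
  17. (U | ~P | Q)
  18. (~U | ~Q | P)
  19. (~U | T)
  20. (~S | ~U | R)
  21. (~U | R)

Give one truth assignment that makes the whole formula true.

Set P = False and propagate.
  then U is forced to False.
  then R is forced to False.
  then S is forced to True.
  then T is forced to True.
Q is now unconstrained; take Q = False.
Check each clause:
  1. (~R | U) — ~R is true.
  2. (~S | ~P | ~U) — ~U is true.
  3. (~R | ~T | P) — ~R is true.
  4. (P | ~R | S) — S is true.
  5. (~S | Q | T) — T is true.
  6. (~S | ~R | P) — ~R is true.
  7. (~R | Q | ~U) — ~U is true.
  8. (P | ~U) — ~U is true.
  9. (~R | P | T) — T is true.
  10. (T | Q | ~R) — T is true.
  11. (~T | S) — S is true.
  12. (S | R) — S is true.
  13. (~T | ~P | ~U) — ~U is true.
  14. (~U | Q | ~T) — ~U is true.
  15. (T | U) — T is true.
  16. (S | ~P) — S is true.
  17. (U | ~P | Q) — ~P is true.
  18. (P | ~Q | ~U) — ~U is true.
  19. (~U | T) — ~U is true.
  20. (R | ~U | ~S) — ~U is true.
  21. (~U | R) — ~U is true.

P=F, Q=F, R=F, S=T, T=T, U=F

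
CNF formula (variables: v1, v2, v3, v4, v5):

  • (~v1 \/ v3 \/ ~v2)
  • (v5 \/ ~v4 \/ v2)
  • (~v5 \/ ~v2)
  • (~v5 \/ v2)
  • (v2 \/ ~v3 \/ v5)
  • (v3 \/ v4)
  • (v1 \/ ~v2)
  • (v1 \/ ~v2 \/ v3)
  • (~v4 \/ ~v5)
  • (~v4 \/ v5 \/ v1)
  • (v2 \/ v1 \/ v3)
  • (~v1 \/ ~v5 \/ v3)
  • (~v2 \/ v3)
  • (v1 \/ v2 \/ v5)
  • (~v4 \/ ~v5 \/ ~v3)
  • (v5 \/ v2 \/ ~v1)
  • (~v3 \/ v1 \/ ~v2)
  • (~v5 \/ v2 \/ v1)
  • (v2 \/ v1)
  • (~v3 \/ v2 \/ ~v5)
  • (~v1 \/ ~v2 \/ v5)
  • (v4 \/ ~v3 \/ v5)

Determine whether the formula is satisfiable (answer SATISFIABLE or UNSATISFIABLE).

v2 = True:
  propagation gives v5=False, v1=True; an empty clause results — contradiction.
v2 = False:
  propagation gives v5=False, v4=False, v3=False; an empty clause results — contradiction.
Every branch closes, so no satisfying assignment exists.

UNSATISFIABLE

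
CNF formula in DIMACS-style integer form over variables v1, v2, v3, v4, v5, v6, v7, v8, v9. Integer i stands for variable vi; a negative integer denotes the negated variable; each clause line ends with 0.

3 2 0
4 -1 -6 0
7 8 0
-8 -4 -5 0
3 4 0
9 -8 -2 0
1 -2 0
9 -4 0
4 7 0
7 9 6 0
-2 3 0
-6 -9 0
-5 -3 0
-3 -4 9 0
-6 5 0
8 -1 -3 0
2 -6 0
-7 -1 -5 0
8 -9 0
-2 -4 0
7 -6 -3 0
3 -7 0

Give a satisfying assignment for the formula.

v1=F, v2=F, v3=T, v4=T, v5=F, v6=F, v7=F, v8=T, v9=T

Set v1 = False and propagate.
  then v2 is forced to False.
  then v3 is forced to True.
  then v5 is forced to False.
  then v6 is forced to False.
Branch on v4: take v4 = True.
  then v9 is forced to True.
  then v8 is forced to True.
v7 is now unconstrained; take v7 = False.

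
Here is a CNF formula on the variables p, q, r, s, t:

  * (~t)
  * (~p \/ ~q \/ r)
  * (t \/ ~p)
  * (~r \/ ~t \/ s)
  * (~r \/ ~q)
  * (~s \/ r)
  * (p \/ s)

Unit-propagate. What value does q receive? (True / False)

(~t) is a unit clause: t = False.
(~p \/ t): since t = False, the clause reduces to (~p). p = False.
(s \/ p) with p = False leaves only s, so s = True.
From (~s \/ r) and s = True: r = True.
(~r \/ ~q) with r = True leaves only ~q, so q = False.

False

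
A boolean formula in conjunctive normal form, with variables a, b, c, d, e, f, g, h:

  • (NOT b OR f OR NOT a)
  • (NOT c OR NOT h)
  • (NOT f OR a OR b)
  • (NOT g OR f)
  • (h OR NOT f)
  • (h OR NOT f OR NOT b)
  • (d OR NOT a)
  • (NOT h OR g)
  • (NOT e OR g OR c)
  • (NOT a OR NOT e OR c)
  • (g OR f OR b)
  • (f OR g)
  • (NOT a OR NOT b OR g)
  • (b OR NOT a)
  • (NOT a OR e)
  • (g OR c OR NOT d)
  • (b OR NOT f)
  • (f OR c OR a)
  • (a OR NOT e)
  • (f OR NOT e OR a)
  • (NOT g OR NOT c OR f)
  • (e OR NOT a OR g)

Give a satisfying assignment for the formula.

a = F, b = T, c = F, d = T, e = F, f = T, g = T, h = T

Check each clause:
  1. (NOT a OR NOT b OR f) — f is true.
  2. (NOT h OR NOT c) — NOT c is true.
  3. (a OR NOT f OR b) — b is true.
  4. (f OR NOT g) — f is true.
  5. (NOT f OR h) — h is true.
  6. (h OR NOT f OR NOT b) — h is true.
  7. (d OR NOT a) — d is true.
  8. (g OR NOT h) — g is true.
  9. (g OR c OR NOT e) — NOT e is true.
  10. (NOT a OR c OR NOT e) — NOT a is true.
  11. (b OR g OR f) — b is true.
  12. (f OR g) — f is true.
  13. (NOT a OR g OR NOT b) — g is true.
  14. (b OR NOT a) — b is true.
  15. (NOT a OR e) — NOT a is true.
  16. (c OR NOT d OR g) — g is true.
  17. (NOT f OR b) — b is true.
  18. (f OR c OR a) — f is true.
  19. (NOT e OR a) — NOT e is true.
  20. (f OR NOT e OR a) — NOT e is true.
  21. (f OR NOT c OR NOT g) — NOT c is true.
  22. (g OR e OR NOT a) — NOT a is true.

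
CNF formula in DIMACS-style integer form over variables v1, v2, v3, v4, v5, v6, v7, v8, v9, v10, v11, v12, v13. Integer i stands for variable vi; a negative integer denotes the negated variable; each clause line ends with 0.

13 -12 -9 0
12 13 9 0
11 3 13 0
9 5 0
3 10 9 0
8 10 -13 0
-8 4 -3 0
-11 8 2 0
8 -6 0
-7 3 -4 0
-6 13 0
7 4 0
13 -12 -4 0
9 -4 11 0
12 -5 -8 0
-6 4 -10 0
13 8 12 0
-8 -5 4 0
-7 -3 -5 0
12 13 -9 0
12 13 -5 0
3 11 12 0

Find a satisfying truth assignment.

v1=True, v2=True, v3=True, v4=True, v5=False, v6=False, v7=False, v8=False, v9=True, v10=True, v11=False, v12=True, v13=True

Check each clause:
  1. (~v9 | ~v12 | v13) — v13 is true.
  2. (v13 | v12 | v9) — v9 is true.
  3. (v3 | v11 | v13) — v3 is true.
  4. (v5 | v9) — v9 is true.
  5. (v9 | v3 | v10) — v9 is true.
  6. (v8 | v10 | ~v13) — v10 is true.
  7. (v4 | ~v3 | ~v8) — ~v8 is true.
  8. (v8 | v2 | ~v11) — v2 is true.
  9. (~v6 | v8) — ~v6 is true.
  10. (~v7 | ~v4 | v3) — ~v7 is true.
  11. (v13 | ~v6) — ~v6 is true.
  12. (v7 | v4) — v4 is true.
  13. (~v12 | ~v4 | v13) — v13 is true.
  14. (~v4 | v11 | v9) — v9 is true.
  15. (~v5 | ~v8 | v12) — ~v8 is true.
  16. (~v6 | ~v10 | v4) — ~v6 is true.
  17. (v8 | v12 | v13) — v12 is true.
  18. (~v5 | ~v8 | v4) — ~v8 is true.
  19. (~v7 | ~v3 | ~v5) — ~v7 is true.
  20. (~v9 | v12 | v13) — v12 is true.
  21. (~v5 | v12 | v13) — ~v5 is true.
  22. (v12 | v3 | v11) — v3 is true.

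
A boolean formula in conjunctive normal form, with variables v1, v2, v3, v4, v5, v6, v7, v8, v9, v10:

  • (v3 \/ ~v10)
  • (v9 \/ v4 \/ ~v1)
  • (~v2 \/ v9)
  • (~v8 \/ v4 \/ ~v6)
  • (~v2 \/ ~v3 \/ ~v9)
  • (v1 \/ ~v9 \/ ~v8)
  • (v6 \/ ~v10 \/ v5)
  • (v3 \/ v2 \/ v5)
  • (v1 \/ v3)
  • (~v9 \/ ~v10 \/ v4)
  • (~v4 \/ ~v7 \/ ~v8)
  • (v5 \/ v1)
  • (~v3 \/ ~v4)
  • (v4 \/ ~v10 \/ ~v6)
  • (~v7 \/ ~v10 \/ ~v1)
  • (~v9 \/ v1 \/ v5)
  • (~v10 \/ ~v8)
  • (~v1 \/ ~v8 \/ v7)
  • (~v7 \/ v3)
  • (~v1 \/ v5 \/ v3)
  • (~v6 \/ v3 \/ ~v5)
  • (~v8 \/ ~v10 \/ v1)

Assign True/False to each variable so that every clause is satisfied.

v1=True, v2=False, v3=True, v4=False, v5=True, v6=False, v7=True, v8=True, v9=True, v10=False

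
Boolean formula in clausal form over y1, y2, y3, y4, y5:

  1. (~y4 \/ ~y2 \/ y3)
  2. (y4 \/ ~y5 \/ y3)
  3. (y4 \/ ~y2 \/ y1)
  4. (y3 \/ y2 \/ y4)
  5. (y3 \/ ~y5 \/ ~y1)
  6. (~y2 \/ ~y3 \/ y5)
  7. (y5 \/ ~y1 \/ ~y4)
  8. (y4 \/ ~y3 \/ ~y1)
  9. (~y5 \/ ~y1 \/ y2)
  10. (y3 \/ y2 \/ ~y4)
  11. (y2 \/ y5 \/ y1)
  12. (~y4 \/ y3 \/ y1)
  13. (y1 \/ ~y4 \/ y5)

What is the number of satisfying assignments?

The models are:
  y1=0 y2=0 y3=1 y4=0 y5=1
  y1=0 y2=0 y3=1 y4=1 y5=1
  y1=0 y2=1 y3=1 y4=1 y5=1
  y1=1 y2=1 y3=0 y4=0 y5=0
  y1=1 y2=1 y3=1 y4=1 y5=1
Count: 5.

5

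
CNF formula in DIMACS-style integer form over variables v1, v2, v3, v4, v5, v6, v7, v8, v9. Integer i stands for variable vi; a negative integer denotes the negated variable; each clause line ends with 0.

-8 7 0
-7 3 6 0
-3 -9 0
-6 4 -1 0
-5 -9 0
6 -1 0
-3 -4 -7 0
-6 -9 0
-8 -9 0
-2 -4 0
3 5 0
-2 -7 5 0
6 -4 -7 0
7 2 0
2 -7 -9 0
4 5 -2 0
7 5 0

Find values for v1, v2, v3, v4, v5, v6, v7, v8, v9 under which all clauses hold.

v1=T, v2=F, v3=F, v4=T, v5=T, v6=T, v7=T, v8=T, v9=F

Pure literal: v9 appears only negated; assign v9 = False.
Branch on v1: take v1 = True.
  then v6 is forced to True.
  then v4 is forced to True.
  then v2 is forced to False.
  then v7 is forced to True.
  then v3 is forced to False.
  then v5 is forced to True.
v8 is now unconstrained; take v8 = True.
Every clause has at least one true literal under this assignment.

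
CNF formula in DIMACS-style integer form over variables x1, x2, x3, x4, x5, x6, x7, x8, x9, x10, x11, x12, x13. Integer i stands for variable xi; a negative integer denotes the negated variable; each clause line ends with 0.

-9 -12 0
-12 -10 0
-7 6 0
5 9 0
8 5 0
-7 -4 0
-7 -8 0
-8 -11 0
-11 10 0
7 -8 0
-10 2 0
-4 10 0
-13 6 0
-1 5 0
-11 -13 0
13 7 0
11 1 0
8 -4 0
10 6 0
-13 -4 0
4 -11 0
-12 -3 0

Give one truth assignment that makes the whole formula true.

x1=True, x2=True, x3=True, x4=False, x5=True, x6=True, x7=True, x8=False, x9=False, x10=False, x11=False, x12=False, x13=False

Pure literal: x2 appears only positively; assign x2 = True.
x5 occurs only positively in the remaining clauses — set x5 = True.
Set x1 = True and propagate.
Branch on x3: take x3 = True.
  then x12 is forced to False.
Set x4 = False and propagate.
  then x11 is forced to False.
For the remaining variables, x6 = True, x7 = True, x8 = False, x9 = False, x10 = False, x13 = False works.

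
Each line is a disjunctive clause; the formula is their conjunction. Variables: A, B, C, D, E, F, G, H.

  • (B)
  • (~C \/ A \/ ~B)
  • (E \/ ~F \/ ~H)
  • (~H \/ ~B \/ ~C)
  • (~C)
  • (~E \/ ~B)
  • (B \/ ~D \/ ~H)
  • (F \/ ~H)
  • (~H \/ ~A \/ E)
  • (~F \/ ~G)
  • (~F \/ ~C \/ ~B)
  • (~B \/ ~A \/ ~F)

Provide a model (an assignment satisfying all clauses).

A = F, B = T, C = F, D = T, E = F, F = F, G = F, H = F

Check each clause:
  1. (B) — B is true.
  2. (~B \/ A \/ ~C) — ~C is true.
  3. (E \/ ~H \/ ~F) — ~H is true.
  4. (~H \/ ~B \/ ~C) — ~H is true.
  5. (~C) — ~C is true.
  6. (~E \/ ~B) — ~E is true.
  7. (~D \/ B \/ ~H) — ~H is true.
  8. (F \/ ~H) — ~H is true.
  9. (E \/ ~H \/ ~A) — ~H is true.
  10. (~G \/ ~F) — ~G is true.
  11. (~F \/ ~B \/ ~C) — ~F is true.
  12. (~B \/ ~A \/ ~F) — ~F is true.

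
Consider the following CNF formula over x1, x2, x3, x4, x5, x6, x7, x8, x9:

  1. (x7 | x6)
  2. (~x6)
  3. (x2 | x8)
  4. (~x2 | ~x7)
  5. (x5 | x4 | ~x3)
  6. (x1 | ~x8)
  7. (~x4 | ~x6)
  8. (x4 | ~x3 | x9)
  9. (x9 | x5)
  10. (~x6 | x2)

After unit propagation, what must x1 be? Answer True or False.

True

(~x6) stands alone — x6 = False.
In (x6 | x7), x6 is now false; x7 must hold, so x7 = True.
(~x7 | ~x2): since x7 = True, the clause reduces to (~x2). x2 = False.
In (x2 | x8), x2 is now false; x8 must hold, so x8 = True.
From (x1 | ~x8) and x8 = True: x1 = True.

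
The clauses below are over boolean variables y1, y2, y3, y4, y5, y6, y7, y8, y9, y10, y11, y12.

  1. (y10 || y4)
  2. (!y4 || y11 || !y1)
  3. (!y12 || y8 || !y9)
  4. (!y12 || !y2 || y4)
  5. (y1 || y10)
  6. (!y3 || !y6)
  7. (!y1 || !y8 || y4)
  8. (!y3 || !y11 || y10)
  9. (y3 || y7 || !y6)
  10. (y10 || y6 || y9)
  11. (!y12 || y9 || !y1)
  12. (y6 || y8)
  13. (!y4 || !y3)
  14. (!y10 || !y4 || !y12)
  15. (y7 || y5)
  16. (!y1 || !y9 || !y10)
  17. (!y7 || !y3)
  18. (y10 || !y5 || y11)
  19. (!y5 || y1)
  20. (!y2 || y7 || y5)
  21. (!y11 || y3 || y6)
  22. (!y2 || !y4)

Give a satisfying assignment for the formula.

y1 = False, y2 = False, y3 = False, y4 = False, y5 = False, y6 = True, y7 = True, y8 = False, y9 = True, y10 = True, y11 = True, y12 = False

Check each clause:
  1. (y4 || y10) — y10 is true.
  2. (y11 || !y1 || !y4) — y11 is true.
  3. (!y12 || y8 || !y9) — !y12 is true.
  4. (y4 || !y2 || !y12) — !y12 is true.
  5. (y10 || y1) — y10 is true.
  6. (!y6 || !y3) — !y3 is true.
  7. (!y1 || y4 || !y8) — !y8 is true.
  8. (!y3 || !y11 || y10) — !y3 is true.
  9. (!y6 || y7 || y3) — y7 is true.
  10. (y6 || y9 || y10) — y9 is true.
  11. (y9 || !y12 || !y1) — y9 is true.
  12. (y6 || y8) — y6 is true.
  13. (!y3 || !y4) — !y4 is true.
  14. (!y4 || !y12 || !y10) — !y12 is true.
  15. (y7 || y5) — y7 is true.
  16. (!y1 || !y9 || !y10) — !y1 is true.
  17. (!y7 || !y3) — !y3 is true.
  18. (y10 || y11 || !y5) — y10 is true.
  19. (y1 || !y5) — !y5 is true.
  20. (y7 || y5 || !y2) — !y2 is true.
  21. (y3 || !y11 || y6) — y6 is true.
  22. (!y4 || !y2) — !y4 is true.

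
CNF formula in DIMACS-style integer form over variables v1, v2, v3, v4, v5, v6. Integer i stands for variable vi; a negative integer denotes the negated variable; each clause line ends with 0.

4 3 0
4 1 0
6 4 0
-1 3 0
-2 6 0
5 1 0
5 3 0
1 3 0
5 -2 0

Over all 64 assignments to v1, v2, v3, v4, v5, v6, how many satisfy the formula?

Split on v1, then v3.
  v1=T, v3=T: 8 of the 16 assignments to (v2,v4,v5,v6) work.
  v1=T, v3=F: a clause becomes empty — 0.
  v1=F, v3=T: remaining (v2,v4,v5,v6) ∈ {(F,T,T,F); (F,T,T,T); (T,T,T,T)} — 3.
  v1=F, v3=F: a clause becomes empty — 0.
Total: 8 + 0 + 3 + 0 = 11.

11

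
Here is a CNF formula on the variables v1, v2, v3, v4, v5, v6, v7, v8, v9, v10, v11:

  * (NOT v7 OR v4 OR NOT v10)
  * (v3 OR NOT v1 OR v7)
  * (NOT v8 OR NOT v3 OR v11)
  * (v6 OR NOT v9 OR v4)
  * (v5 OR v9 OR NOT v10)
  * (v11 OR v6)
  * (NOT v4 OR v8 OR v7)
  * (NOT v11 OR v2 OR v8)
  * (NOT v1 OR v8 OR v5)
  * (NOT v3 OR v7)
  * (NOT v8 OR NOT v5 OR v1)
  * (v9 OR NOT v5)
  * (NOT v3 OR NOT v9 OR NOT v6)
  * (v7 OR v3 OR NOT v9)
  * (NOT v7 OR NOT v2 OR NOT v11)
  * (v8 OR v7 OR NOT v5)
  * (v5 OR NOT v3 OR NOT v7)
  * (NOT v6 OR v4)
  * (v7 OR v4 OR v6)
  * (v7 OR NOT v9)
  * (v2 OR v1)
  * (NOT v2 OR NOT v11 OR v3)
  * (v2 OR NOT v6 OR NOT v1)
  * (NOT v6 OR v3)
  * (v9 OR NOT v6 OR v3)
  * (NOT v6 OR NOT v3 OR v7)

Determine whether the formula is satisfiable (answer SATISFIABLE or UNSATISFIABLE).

SATISFIABLE

Pure literal: v10 appears only negated; assign v10 = False.
Set v1 = True and propagate.
Set v2 = False and propagate.
  then v6 is forced to False.
  then v11 is forced to True.
  then v8 is forced to True.
The remaining clauses are satisfied by v3 = False, v4 = True, v5 = False, v7 = True, v9 = False.
Every clause has at least one true literal under this assignment.
So v1 = True, v2 = False, v3 = False, v4 = True, v5 = False, v6 = False, v7 = True, v8 = True, v9 = False, v10 = False, v11 = True is a satisfying assignment.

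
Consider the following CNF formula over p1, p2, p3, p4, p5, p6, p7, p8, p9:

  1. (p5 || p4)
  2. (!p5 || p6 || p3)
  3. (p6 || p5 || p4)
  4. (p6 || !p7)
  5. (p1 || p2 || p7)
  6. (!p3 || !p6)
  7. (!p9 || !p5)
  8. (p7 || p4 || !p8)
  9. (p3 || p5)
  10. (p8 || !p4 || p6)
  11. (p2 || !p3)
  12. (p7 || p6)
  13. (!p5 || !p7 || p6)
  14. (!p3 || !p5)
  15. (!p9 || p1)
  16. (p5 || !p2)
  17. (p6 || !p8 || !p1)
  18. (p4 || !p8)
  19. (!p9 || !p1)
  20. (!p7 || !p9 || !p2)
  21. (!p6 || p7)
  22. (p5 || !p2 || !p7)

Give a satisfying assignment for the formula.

p1 = T, p2 = T, p3 = F, p4 = T, p5 = T, p6 = T, p7 = T, p8 = F, p9 = F

Check each clause:
  1. (p4 || p5) — p4 is true.
  2. (!p5 || p6 || p3) — p6 is true.
  3. (p5 || p4 || p6) — p4 is true.
  4. (!p7 || p6) — p6 is true.
  5. (p7 || p1 || p2) — p1 is true.
  6. (!p6 || !p3) — !p3 is true.
  7. (!p9 || !p5) — !p9 is true.
  8. (p7 || !p8 || p4) — !p8 is true.
  9. (p3 || p5) — p5 is true.
  10. (!p4 || p8 || p6) — p6 is true.
  11. (p2 || !p3) — p2 is true.
  12. (p6 || p7) — p6 is true.
  13. (!p7 || !p5 || p6) — p6 is true.
  14. (!p3 || !p5) — !p3 is true.
  15. (p1 || !p9) — p1 is true.
  16. (!p2 || p5) — p5 is true.
  17. (p6 || !p8 || !p1) — !p8 is true.
  18. (p4 || !p8) — !p8 is true.
  19. (!p9 || !p1) — !p9 is true.
  20. (!p7 || !p9 || !p2) — !p9 is true.
  21. (!p6 || p7) — p7 is true.
  22. (!p7 || !p2 || p5) — p5 is true.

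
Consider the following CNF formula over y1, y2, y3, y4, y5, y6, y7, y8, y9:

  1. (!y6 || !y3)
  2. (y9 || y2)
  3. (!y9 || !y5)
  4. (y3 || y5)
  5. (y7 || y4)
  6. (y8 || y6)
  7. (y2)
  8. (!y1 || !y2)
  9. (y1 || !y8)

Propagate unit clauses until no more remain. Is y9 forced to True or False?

False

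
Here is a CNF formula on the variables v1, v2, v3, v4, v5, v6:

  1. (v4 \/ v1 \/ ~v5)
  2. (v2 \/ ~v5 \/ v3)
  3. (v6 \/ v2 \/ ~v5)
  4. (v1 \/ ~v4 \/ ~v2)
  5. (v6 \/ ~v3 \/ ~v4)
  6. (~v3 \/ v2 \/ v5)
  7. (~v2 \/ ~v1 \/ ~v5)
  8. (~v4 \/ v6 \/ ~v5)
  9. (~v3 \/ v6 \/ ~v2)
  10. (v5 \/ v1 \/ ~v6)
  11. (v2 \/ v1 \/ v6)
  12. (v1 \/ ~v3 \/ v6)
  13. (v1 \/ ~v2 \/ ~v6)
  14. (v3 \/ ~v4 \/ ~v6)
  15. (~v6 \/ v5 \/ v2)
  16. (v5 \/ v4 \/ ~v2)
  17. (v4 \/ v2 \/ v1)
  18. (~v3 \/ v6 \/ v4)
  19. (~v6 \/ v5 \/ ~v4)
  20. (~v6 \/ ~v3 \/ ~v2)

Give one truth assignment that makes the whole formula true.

v1=1, v2=0, v3=0, v4=0, v5=0, v6=0

Check each clause:
  1. (v4 \/ v1 \/ ~v5) — v1 is true.
  2. (v2 \/ ~v5 \/ v3) — ~v5 is true.
  3. (~v5 \/ v6 \/ v2) — ~v5 is true.
  4. (v1 \/ ~v2 \/ ~v4) — v1 is true.
  5. (v6 \/ ~v4 \/ ~v3) — ~v4 is true.
  6. (v2 \/ ~v3 \/ v5) — ~v3 is true.
  7. (~v5 \/ ~v1 \/ ~v2) — ~v5 is true.
  8. (~v5 \/ v6 \/ ~v4) — ~v5 is true.
  9. (v6 \/ ~v3 \/ ~v2) — ~v3 is true.
  10. (~v6 \/ v1 \/ v5) — v1 is true.
  11. (v1 \/ v2 \/ v6) — v1 is true.
  12. (v1 \/ ~v3 \/ v6) — v1 is true.
  13. (~v2 \/ ~v6 \/ v1) — v1 is true.
  14. (~v4 \/ v3 \/ ~v6) — ~v6 is true.
  15. (~v6 \/ v5 \/ v2) — ~v6 is true.
  16. (v5 \/ ~v2 \/ v4) — ~v2 is true.
  17. (v1 \/ v4 \/ v2) — v1 is true.
  18. (~v3 \/ v6 \/ v4) — ~v3 is true.
  19. (~v6 \/ ~v4 \/ v5) — ~v6 is true.
  20. (~v2 \/ ~v6 \/ ~v3) — ~v6 is true.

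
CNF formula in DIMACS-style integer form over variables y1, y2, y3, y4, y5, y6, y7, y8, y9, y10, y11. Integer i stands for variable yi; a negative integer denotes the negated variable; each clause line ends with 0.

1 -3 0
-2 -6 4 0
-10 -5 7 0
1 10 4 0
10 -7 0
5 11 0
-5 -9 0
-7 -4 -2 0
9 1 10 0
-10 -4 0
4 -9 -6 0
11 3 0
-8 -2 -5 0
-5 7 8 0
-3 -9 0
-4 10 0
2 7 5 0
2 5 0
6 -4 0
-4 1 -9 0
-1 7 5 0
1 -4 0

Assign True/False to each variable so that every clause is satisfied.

y1 = False  y2 = True  y3 = False  y4 = False  y5 = False  y6 = False  y7 = True  y8 = False  y9 = False  y10 = True  y11 = True

Check each clause:
  1. {y1, ¬y3} — ¬y3 is true.
  2. {y4, ¬y2, ¬y6} — ¬y6 is true.
  3. {y7, ¬y5, ¬y10} — ¬y5 is true.
  4. {y10, y4, y1} — y10 is true.
  5. {y10, ¬y7} — y10 is true.
  6. {y11, y5} — y11 is true.
  7. {¬y9, ¬y5} — ¬y5 is true.
  8. {¬y7, ¬y4, ¬y2} — ¬y4 is true.
  9. {y9, y10, y1} — y10 is true.
  10. {¬y10, ¬y4} — ¬y4 is true.
  11. {¬y6, ¬y9, y4} — ¬y6 is true.
  12. {y11, y3} — y11 is true.
  13. {¬y5, ¬y2, ¬y8} — ¬y8 is true.
  14. {y8, ¬y5, y7} — ¬y5 is true.
  15. {¬y9, ¬y3} — ¬y3 is true.
  16. {y10, ¬y4} — y10 is true.
  17. {y2, y7, y5} — y2 is true.
  18. {y5, y2} — y2 is true.
  19. {¬y4, y6} — ¬y4 is true.
  20. {¬y9, ¬y4, y1} — ¬y4 is true.
  21. {y7, y5, ¬y1} — ¬y1 is true.
  22. {y1, ¬y4} — ¬y4 is true.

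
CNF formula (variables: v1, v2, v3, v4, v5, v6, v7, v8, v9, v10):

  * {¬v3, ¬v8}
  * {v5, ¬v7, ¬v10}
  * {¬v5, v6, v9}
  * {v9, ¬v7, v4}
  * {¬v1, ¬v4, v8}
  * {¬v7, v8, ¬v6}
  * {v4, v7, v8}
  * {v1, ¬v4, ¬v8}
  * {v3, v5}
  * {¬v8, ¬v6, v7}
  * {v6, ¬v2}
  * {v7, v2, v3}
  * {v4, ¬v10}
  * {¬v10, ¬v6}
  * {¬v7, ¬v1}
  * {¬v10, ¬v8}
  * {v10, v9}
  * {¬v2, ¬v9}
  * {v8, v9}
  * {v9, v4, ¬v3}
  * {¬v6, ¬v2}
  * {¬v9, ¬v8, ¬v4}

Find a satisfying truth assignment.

v1=F, v2=F, v3=T, v4=T, v5=T, v6=T, v7=F, v8=F, v9=T, v10=F

Check each clause:
  1. {¬v3, ¬v8} — ¬v8 is true.
  2. {¬v10, v5, ¬v7} — ¬v7 is true.
  3. {v6, v9, ¬v5} — v9 is true.
  4. {v4, ¬v7, v9} — v9 is true.
  5. {v8, ¬v4, ¬v1} — ¬v1 is true.
  6. {¬v7, v8, ¬v6} — ¬v7 is true.
  7. {v8, v7, v4} — v4 is true.
  8. {v1, ¬v8, ¬v4} — ¬v8 is true.
  9. {v3, v5} — v3 is true.
  10. {v7, ¬v6, ¬v8} — ¬v8 is true.
  11. {¬v2, v6} — v6 is true.
  12. {v2, v7, v3} — v3 is true.
  13. {v4, ¬v10} — v4 is true.
  14. {¬v10, ¬v6} — ¬v10 is true.
  15. {¬v1, ¬v7} — ¬v7 is true.
  16. {¬v8, ¬v10} — ¬v8 is true.
  17. {v10, v9} — v9 is true.
  18. {¬v9, ¬v2} — ¬v2 is true.
  19. {v8, v9} — v9 is true.
  20. {v4, ¬v3, v9} — v9 is true.
  21. {¬v2, ¬v6} — ¬v2 is true.
  22. {¬v4, ¬v9, ¬v8} — ¬v8 is true.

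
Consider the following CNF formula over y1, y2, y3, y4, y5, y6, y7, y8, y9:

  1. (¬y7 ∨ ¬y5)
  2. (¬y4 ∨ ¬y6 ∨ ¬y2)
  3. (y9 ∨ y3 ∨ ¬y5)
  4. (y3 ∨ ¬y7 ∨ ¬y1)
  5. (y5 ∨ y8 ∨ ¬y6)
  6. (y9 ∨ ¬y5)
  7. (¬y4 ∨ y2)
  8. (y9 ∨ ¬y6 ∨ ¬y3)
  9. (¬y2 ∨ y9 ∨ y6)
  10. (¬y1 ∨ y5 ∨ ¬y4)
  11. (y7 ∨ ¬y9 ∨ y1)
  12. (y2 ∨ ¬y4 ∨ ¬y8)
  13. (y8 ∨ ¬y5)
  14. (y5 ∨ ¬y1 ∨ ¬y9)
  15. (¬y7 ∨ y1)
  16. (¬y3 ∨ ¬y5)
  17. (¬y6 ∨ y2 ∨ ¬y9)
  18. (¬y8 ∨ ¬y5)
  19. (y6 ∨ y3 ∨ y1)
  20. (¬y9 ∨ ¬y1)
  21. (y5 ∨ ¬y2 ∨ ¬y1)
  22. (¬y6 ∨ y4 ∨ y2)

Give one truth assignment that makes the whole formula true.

y1=0, y2=0, y3=1, y4=0, y5=0, y6=0, y7=0, y8=1, y9=0

Try y1 = False.
  then y7 is forced to False.
  then y9 is forced to False.
  then y5 is forced to False.
Try y2 = False.
  then y4 is forced to False.
  then y6 is forced to False.
  then y3 is forced to True.
y8 is now unconstrained; take y8 = True.
Check each clause:
  1. (¬y7 ∨ ¬y5) — ¬y7 is true.
  2. (¬y6 ∨ ¬y4 ∨ ¬y2) — ¬y6 is true.
  3. (y9 ∨ ¬y5 ∨ y3) — y3 is true.
  4. (¬y7 ∨ ¬y1 ∨ y3) — ¬y7 is true.
  5. (y8 ∨ ¬y6 ∨ y5) — y8 is true.
  6. (¬y5 ∨ y9) — ¬y5 is true.
  7. (y2 ∨ ¬y4) — ¬y4 is true.
  8. (¬y3 ∨ ¬y6 ∨ y9) — ¬y6 is true.
  9. (¬y2 ∨ y6 ∨ y9) — ¬y2 is true.
  10. (¬y4 ∨ y5 ∨ ¬y1) — ¬y4 is true.
  11. (y1 ∨ y7 ∨ ¬y9) — ¬y9 is true.
  12. (y2 ∨ ¬y8 ∨ ¬y4) — ¬y4 is true.
  13. (y8 ∨ ¬y5) — y8 is true.
  14. (¬y1 ∨ ¬y9 ∨ y5) — ¬y1 is true.
  15. (¬y7 ∨ y1) — ¬y7 is true.
  16. (¬y3 ∨ ¬y5) — ¬y5 is true.
  17. (¬y9 ∨ y2 ∨ ¬y6) — ¬y6 is true.
  18. (¬y8 ∨ ¬y5) — ¬y5 is true.
  19. (y3 ∨ y6 ∨ y1) — y3 is true.
  20. (¬y9 ∨ ¬y1) — ¬y1 is true.
  21. (¬y2 ∨ ¬y1 ∨ y5) — ¬y2 is true.
  22. (y2 ∨ ¬y6 ∨ y4) — ¬y6 is true.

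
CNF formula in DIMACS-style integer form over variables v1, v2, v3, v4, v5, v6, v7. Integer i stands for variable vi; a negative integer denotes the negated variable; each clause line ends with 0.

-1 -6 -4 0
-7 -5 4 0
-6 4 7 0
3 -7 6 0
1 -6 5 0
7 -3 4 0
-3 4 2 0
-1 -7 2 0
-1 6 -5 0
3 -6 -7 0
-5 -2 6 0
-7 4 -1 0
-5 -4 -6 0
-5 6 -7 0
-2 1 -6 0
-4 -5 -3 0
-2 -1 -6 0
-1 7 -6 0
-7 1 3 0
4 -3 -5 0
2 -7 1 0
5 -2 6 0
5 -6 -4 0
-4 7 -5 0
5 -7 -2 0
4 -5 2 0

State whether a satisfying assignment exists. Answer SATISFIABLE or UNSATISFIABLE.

SATISFIABLE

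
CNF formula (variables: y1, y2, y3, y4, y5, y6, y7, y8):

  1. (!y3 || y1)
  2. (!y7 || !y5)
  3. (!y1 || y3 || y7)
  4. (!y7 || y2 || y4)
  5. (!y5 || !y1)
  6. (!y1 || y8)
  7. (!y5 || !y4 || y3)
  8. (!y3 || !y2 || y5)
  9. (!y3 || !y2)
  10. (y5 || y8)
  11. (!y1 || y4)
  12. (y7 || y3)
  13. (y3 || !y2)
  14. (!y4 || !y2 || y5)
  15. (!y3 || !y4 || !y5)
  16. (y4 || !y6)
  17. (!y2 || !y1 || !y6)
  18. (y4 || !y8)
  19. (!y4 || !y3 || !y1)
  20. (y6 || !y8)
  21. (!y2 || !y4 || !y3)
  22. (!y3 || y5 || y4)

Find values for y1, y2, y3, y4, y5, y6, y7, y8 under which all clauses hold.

y1=T, y2=F, y3=F, y4=T, y5=F, y6=T, y7=T, y8=T

Check each clause:
  1. (y1 || !y3) — y1 is true.
  2. (!y7 || !y5) — !y5 is true.
  3. (y7 || !y1 || y3) — y7 is true.
  4. (!y7 || y2 || y4) — y4 is true.
  5. (!y5 || !y1) — !y5 is true.
  6. (y8 || !y1) — y8 is true.
  7. (!y5 || y3 || !y4) — !y5 is true.
  8. (!y3 || y5 || !y2) — !y3 is true.
  9. (!y3 || !y2) — !y3 is true.
  10. (y8 || y5) — y8 is true.
  11. (!y1 || y4) — y4 is true.
  12. (y3 || y7) — y7 is true.
  13. (!y2 || y3) — !y2 is true.
  14. (!y2 || y5 || !y4) — !y2 is true.
  15. (!y3 || !y5 || !y4) — !y5 is true.
  16. (!y6 || y4) — y4 is true.
  17. (!y2 || !y1 || !y6) — !y2 is true.
  18. (y4 || !y8) — y4 is true.
  19. (!y3 || !y4 || !y1) — !y3 is true.
  20. (y6 || !y8) — y6 is true.
  21. (!y3 || !y4 || !y2) — !y3 is true.
  22. (y5 || y4 || !y3) — !y3 is true.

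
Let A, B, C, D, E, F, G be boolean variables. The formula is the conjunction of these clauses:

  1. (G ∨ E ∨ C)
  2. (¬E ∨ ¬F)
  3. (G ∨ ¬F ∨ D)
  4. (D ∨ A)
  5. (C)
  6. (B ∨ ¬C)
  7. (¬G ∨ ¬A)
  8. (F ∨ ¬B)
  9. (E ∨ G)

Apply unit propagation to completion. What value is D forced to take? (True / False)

True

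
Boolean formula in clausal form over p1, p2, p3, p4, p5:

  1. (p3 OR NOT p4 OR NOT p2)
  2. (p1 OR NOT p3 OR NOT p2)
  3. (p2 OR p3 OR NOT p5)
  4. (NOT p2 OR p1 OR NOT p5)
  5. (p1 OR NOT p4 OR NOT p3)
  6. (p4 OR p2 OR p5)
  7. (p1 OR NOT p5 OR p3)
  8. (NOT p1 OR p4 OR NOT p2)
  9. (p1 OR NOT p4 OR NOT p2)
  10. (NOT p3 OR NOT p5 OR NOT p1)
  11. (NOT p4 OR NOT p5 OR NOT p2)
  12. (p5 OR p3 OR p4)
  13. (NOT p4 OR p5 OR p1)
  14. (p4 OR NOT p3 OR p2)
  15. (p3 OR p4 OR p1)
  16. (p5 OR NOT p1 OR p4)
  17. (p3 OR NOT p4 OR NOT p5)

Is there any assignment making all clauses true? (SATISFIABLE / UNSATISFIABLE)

SATISFIABLE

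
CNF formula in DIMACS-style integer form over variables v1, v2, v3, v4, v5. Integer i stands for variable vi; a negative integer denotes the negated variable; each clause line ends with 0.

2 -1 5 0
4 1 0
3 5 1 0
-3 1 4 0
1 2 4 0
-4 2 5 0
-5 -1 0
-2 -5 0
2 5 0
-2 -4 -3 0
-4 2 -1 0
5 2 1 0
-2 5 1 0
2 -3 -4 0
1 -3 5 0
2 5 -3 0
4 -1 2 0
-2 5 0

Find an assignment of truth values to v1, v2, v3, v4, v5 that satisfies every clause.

v1 = F, v2 = F, v3 = F, v4 = T, v5 = T

Try v1 = False.
  then v4 is forced to True.
Branch on v2: take v2 = False.
  then v5 is forced to True.
  then v3 is forced to False.
Every clause has at least one true literal under this assignment.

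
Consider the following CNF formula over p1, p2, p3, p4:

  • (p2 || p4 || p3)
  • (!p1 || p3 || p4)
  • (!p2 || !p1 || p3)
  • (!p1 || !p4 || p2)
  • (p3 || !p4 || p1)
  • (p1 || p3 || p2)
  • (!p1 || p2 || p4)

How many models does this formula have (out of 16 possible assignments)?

Case analysis on p1 and p2:
  p1=1, p2=1: remaining (p3,p4) ∈ {(1,0); (1,1)} — 2.
  p1=1, p2=0: a clause becomes empty — 0.
  p1=0, p2=1: remaining (p3,p4) ∈ {(0,0); (1,0); (1,1)} — 3.
  p1=0, p2=0: remaining (p3,p4) ∈ {(1,0); (1,1)} — 2.
Total: 2 + 0 + 3 + 2 = 7.

7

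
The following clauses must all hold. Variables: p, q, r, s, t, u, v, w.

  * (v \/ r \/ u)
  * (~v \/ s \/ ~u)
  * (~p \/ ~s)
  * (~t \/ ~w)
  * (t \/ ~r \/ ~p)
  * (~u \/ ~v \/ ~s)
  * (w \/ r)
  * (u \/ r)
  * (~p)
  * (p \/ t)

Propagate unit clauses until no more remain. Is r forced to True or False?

True

(~p) stands alone — p = False.
From (p \/ t) and p = False: t = True.
From (~w \/ ~t) and t = True: w = False.
(r \/ w) with w = False leaves only r, so r = True.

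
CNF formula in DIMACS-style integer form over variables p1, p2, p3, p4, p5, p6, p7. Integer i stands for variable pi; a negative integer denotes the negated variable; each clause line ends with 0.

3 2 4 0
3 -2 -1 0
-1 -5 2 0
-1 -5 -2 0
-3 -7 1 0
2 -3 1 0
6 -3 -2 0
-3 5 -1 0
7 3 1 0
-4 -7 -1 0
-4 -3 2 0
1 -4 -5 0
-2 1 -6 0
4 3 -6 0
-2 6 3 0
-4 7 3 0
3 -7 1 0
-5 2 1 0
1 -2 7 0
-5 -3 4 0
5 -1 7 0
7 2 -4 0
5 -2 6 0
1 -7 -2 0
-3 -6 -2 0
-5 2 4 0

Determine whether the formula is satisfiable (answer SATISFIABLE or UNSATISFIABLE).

p2 = True:
  p1 = True:
    propagation gives p3=True, p5=False; an empty clause results — contradiction.
  p1 = False:
    propagation gives p6=False, p3=False; an empty clause results — contradiction.
p2 = False:
  p1 = True:
    propagation gives p5=False, p3=False, p4=True, p7=False; an empty clause results — contradiction.
  p1 = False:
    propagation gives p3=False, p4=True, p7=True; an empty clause results — contradiction.
Every branch closes, so no satisfying assignment exists.

UNSATISFIABLE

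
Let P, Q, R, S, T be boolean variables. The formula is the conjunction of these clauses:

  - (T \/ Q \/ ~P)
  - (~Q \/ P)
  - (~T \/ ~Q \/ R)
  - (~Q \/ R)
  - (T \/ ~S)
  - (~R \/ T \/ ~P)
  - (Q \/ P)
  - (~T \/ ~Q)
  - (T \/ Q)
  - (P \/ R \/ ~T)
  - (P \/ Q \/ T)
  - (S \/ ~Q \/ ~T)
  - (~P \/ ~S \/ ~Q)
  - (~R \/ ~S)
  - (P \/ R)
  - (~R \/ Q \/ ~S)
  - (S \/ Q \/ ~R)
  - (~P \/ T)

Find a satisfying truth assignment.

Branch on P: take P = True.
  then T is forced to True.
  then Q is forced to False.
For the remaining variables, R = False, S = False works.
Check each clause:
  1. (T \/ Q \/ ~P) — T is true.
  2. (P \/ ~Q) — P is true.
  3. (~T \/ ~Q \/ R) — ~Q is true.
  4. (~Q \/ R) — ~Q is true.
  5. (T \/ ~S) — ~S is true.
  6. (~R \/ T \/ ~P) — ~R is true.
  7. (Q \/ P) — P is true.
  8. (~T \/ ~Q) — ~Q is true.
  9. (Q \/ T) — T is true.
  10. (R \/ P \/ ~T) — P is true.
  11. (T \/ Q \/ P) — P is true.
  12. (~T \/ S \/ ~Q) — ~Q is true.
  13. (~Q \/ ~P \/ ~S) — ~S is true.
  14. (~S \/ ~R) — ~S is true.
  15. (P \/ R) — P is true.
  16. (~S \/ Q \/ ~R) — ~S is true.
  17. (~R \/ S \/ Q) — ~R is true.
  18. (T \/ ~P) — T is true.

P=True  Q=False  R=False  S=False  T=True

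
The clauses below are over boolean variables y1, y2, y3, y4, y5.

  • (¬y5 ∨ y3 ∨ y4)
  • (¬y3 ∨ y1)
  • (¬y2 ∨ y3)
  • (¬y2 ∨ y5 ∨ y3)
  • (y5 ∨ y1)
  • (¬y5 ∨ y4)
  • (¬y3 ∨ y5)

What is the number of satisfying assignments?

6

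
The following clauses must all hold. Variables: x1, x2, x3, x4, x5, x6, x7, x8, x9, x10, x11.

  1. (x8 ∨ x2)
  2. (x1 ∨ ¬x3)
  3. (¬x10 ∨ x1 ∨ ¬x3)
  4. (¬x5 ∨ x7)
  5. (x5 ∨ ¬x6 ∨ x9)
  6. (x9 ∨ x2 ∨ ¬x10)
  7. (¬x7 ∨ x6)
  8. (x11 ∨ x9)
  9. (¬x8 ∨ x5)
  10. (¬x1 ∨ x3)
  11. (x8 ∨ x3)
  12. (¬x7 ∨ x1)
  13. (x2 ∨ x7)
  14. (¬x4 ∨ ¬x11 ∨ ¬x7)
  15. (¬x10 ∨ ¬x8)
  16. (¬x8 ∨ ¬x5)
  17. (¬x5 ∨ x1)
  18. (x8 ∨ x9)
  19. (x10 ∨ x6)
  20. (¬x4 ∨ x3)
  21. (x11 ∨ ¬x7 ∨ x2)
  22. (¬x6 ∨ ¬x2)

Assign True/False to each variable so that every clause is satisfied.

Pure literal: x9 appears only positively; assign x9 = True.
Try x1 = True.
  then x3 is forced to True.
Set x2 = True and propagate.
  then x6 is forced to False.
  then x7 is forced to False.
  then x5 is forced to False.
  then x8 is forced to False.
  then x10 is forced to True.
x4, x11 are now unconstrained; take x4 = True, x11 = True.
Every clause has at least one true literal under this assignment.

x1=T, x2=T, x3=T, x4=T, x5=F, x6=F, x7=F, x8=F, x9=T, x10=T, x11=T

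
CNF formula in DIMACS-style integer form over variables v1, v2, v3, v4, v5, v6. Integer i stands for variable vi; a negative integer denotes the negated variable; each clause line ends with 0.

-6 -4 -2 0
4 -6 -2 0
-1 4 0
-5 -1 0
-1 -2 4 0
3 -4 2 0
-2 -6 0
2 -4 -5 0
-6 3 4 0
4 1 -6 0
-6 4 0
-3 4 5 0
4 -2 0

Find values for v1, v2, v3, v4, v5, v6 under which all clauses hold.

v1=T, v2=T, v3=F, v4=T, v5=F, v6=F

Check each clause:
  1. (¬v6 ∨ ¬v2 ∨ ¬v4) — ¬v6 is true.
  2. (v4 ∨ ¬v6 ∨ ¬v2) — ¬v6 is true.
  3. (¬v1 ∨ v4) — v4 is true.
  4. (¬v1 ∨ ¬v5) — ¬v5 is true.
  5. (¬v2 ∨ v4 ∨ ¬v1) — v4 is true.
  6. (¬v4 ∨ v3 ∨ v2) — v2 is true.
  7. (¬v2 ∨ ¬v6) — ¬v6 is true.
  8. (¬v4 ∨ ¬v5 ∨ v2) — v2 is true.
  9. (¬v6 ∨ v3 ∨ v4) — ¬v6 is true.
  10. (v4 ∨ v1 ∨ ¬v6) — v1 is true.
  11. (¬v6 ∨ v4) — ¬v6 is true.
  12. (v4 ∨ ¬v3 ∨ v5) — ¬v3 is true.
  13. (¬v2 ∨ v4) — v4 is true.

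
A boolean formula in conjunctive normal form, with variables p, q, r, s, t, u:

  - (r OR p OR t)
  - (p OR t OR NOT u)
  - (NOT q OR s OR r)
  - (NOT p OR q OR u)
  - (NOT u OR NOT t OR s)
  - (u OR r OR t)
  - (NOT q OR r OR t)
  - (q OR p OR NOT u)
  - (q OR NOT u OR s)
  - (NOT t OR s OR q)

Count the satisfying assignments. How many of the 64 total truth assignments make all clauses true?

24

Case analysis on q and t:
  q=T, t=T: p free; 5 ways for (r,s,u) × 2^1 = 10.
  q=T, t=F: s free; 3 ways for (p,r,u) × 2^1 = 6.
  q=F, t=T: remaining (p,r,s,u) ∈ {(F,F,T,F); (F,T,T,F); (T,F,T,T); (T,T,T,T)} — 4.
  q=F, t=F: remaining (p,r,s,u) ∈ {(F,T,F,F); (F,T,T,F); (T,F,T,T); (T,T,T,T)} — 4.
Total: 10 + 6 + 4 + 4 = 24.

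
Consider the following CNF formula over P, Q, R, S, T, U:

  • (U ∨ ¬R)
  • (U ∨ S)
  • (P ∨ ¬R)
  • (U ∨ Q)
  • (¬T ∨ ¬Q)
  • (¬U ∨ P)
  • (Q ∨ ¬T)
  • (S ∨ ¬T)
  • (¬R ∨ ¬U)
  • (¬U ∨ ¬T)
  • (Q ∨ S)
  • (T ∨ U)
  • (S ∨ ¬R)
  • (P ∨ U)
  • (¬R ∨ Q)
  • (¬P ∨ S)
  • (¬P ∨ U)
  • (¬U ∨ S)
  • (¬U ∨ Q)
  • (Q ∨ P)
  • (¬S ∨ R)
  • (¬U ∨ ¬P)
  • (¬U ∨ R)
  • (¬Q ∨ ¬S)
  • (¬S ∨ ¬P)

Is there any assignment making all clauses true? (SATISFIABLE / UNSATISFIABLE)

UNSATISFIABLE

U = True:
  propagation gives P=True; an empty clause results — contradiction.
U = False:
  propagation gives R=False, S=True; an empty clause results — contradiction.
Every branch closes, so no satisfying assignment exists.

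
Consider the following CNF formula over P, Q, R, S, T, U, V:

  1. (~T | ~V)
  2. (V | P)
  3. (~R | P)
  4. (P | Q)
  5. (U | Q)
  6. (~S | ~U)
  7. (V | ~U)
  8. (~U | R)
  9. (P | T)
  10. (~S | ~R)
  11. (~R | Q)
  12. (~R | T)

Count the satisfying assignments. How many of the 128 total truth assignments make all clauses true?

7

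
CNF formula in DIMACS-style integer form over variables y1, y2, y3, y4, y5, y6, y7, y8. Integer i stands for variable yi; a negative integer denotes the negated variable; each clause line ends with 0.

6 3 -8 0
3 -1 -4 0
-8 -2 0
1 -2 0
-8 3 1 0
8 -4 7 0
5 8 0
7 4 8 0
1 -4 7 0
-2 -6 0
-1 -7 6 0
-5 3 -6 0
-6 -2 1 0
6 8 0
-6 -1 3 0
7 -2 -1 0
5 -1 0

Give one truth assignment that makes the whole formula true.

Pure literal: y2 appears only negated; assign y2 = False.
Pure literal: y3 appears only positively; assign y3 = True.
Try y1 = True.
  then y5 is forced to True.
Branch on y4: take y4 = False.
Branch on y6: take y6 = True.
For the remaining variables, y7 = True, y8 = False works.

y1 = 1, y2 = 0, y3 = 1, y4 = 0, y5 = 1, y6 = 1, y7 = 1, y8 = 0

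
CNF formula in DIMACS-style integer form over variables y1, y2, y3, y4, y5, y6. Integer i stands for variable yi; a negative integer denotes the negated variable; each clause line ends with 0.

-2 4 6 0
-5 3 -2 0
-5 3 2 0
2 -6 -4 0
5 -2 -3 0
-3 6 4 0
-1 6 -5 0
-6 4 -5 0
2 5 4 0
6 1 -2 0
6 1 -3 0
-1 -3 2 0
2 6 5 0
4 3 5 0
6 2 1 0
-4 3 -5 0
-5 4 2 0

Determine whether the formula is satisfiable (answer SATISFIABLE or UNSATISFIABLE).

SATISFIABLE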